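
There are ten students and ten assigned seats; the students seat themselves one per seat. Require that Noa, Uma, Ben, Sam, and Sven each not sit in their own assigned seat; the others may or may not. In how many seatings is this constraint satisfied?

Let A_j be the event that the j-th constrained one is fixed. By inclusion-exclusion over the 5 events:
Σ_{j=0}^{5} (-1)^j C(5,j)(10-j)!
= C(5,0)·10! - C(5,1)·9! + C(5,2)·8! - C(5,3)·7! + C(5,4)·6! - C(5,5)·5!
= 3628800 - 1814400 + 403200 - 50400 + 3600 - 120
= 2170680

2170680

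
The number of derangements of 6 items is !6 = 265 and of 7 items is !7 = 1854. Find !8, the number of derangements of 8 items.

14833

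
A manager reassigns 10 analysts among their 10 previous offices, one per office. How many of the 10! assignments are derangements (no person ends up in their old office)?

1334961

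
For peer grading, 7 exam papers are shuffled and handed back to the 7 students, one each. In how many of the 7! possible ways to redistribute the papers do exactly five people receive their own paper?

21

Pick the 5 fixed positions: C(7,5) = 21 ways.
The remaining 2 must be deranged: !2 = 1.
Total: 21 × 1 = 21.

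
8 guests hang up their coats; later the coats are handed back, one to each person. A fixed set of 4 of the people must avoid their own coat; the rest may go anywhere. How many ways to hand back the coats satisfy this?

Let A_j be the event that the j-th constrained one is fixed. By inclusion-exclusion over the 4 events:
Σ_{j=0}^{4} (-1)^j C(4,j)(8-j)!
= C(4,0)·8! - C(4,1)·7! + C(4,2)·6! - C(4,3)·5! + C(4,4)·4!
= 40320 - 20160 + 4320 - 480 + 24
= 24024

24024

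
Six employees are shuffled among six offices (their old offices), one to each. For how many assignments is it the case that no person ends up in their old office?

Recurrence: !6 = 6·!5 + (-1)^6.
!6 = 6·44 + 1 = 265

265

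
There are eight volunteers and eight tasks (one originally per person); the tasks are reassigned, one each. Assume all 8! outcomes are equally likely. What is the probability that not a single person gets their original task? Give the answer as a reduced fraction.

2119/5760

Favorable outcomes: !8 = 14833.
Total outcomes: 8! = 40320.
Probability = 14833/40320 = 2119/5760.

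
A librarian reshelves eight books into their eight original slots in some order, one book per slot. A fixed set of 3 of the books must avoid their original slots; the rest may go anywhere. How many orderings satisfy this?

27240

Let A_j be the event that the j-th constrained one is fixed. By inclusion-exclusion over the 3 events:
Σ_{j=0}^{3} (-1)^j C(3,j)(8-j)!
= C(3,0)·8! - C(3,1)·7! + C(3,2)·6! - C(3,3)·5!
= 40320 - 15120 + 2160 - 120
= 27240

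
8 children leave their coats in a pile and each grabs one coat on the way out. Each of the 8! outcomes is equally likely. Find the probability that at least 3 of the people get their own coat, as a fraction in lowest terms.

Favorable outcomes: Σ_{i≥3} C(8,i)·!(8-i) = 56·44 + 70·9 + 56·2 + 28·1 + 8·0 + 1·1 = 3235.
Total outcomes: 8! = 40320.
Probability = 3235/40320 = 647/8064.

647/8064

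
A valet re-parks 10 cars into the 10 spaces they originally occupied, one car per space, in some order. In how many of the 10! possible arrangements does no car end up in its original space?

1334961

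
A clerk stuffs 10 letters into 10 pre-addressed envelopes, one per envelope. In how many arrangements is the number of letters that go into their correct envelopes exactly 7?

240

Pick the 7 fixed positions: C(10,7) = 120 ways.
The other 3 form a derangement: !3 = 2.
Total: 120 × 2 = 240.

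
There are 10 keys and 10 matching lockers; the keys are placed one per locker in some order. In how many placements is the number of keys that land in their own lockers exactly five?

11088

Choose which 5 of the 10 are fixed: C(10,5) = 252.
The remaining 5 must be deranged: !5 = 44.
Total: 252 × 44 = 11088.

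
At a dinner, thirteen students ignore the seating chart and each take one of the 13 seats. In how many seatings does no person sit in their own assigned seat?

2290792932

By inclusion-exclusion, !13 = Σ (-1)^k · 13!/k! for k=0..13
= 13! - 13!/1! + 13!/2! - 13!/3! + 13!/4! - 13!/5! + 13!/6! - 13!/7! + 13!/8! - 13!/9! + 13!/10! - 13!/11! + 13!/12! - 13!/13!
= 6227020800 - 6227020800 + 3113510400 - 1037836800 + 259459200 - 51891840 + 8648640 - 1235520 + 154440 - 17160 + 1716 - 156 + 13 - 1
= 2290792932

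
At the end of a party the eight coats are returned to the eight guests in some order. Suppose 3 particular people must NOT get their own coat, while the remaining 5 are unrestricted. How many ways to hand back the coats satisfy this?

27240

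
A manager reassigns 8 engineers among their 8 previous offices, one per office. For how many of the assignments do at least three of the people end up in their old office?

3235

# with exactly i fixed is C(8,i)·!(8-i); sum over i=3..8:
  i=3: C(8,3)·!5 = 56·44 = 2464
  i=4: C(8,4)·!4 = 70·9 = 630
  i=5: C(8,5)·!3 = 56·2 = 112
  i=6: C(8,6)·!2 = 28·1 = 28
  i=7: C(8,7)·!1 = 8·0 = 0
  i=8: C(8,8)·!0 = 1·1 = 1
Total = 3235.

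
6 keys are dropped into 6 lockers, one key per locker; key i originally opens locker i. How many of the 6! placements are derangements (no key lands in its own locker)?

265

The number of derangements of 6 is !6 = Σ_{k=0}^{6} (-1)^k·6!/k!
= 6! - 6!/1! + 6!/2! - 6!/3! + 6!/4! - 6!/5! + 6!/6!
= 720 - 720 + 360 - 120 + 30 - 6 + 1
= 265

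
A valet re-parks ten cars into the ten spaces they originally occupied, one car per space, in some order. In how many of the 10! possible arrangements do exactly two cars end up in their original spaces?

Choose which 2 of the 10 are fixed: C(10,2) = 45.
The remaining 8 must be deranged: !8 = 14833.
Total: 45 × 14833 = 667485.

667485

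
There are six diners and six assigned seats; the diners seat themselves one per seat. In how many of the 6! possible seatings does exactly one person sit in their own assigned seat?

Choose which one of the 6 is fixed: C(6,1) = 6.
The remaining 5 must be deranged: !5 = 44.
Total: 6 × 44 = 264.

264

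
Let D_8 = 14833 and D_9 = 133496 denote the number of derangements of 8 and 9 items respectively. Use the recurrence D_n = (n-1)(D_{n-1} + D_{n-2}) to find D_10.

D_10 = (10-1)·(D_9 + D_8) = 9·(133496 + 14833) = 9·148329 = 1334961.

1334961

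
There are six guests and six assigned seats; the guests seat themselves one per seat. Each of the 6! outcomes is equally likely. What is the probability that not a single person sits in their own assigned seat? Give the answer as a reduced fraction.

53/144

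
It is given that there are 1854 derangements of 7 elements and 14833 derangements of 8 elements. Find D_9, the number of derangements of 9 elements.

D_9 = (9-1)·(D_8 + D_7) = 8·(14833 + 1854) = 8·16687 = 133496.

133496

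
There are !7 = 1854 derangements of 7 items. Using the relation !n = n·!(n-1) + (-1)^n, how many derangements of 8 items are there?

14833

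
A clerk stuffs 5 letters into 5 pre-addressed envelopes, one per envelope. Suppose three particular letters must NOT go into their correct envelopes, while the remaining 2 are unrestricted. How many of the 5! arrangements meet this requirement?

64

Let A_j be the event that the j-th constrained one is fixed. By inclusion-exclusion over the 3 events:
Σ_{j=0}^{3} (-1)^j C(3,j)(5-j)!
= C(3,0)·5! - C(3,1)·4! + C(3,2)·3! - C(3,3)·2!
= 120 - 72 + 18 - 2
= 64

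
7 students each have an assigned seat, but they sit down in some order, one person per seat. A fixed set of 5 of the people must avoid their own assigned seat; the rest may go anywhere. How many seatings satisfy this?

2428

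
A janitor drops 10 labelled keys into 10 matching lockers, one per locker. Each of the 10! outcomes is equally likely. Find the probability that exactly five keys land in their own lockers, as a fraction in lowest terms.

Favorable outcomes: C(10,5)·!5 = 252·44 = 11088.
Total outcomes: 10! = 3628800.
Probability = 11088/3628800 = 11/3600.

11/3600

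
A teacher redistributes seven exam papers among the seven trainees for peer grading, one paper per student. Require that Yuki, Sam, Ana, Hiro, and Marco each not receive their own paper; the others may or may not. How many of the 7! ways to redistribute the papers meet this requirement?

Let A_j be the event that the j-th constrained one is fixed. By inclusion-exclusion over the 5 events:
Σ_{j=0}^{5} (-1)^j C(5,j)(7-j)!
= C(5,0)·7! - C(5,1)·6! + C(5,2)·5! - C(5,3)·4! + C(5,4)·3! - C(5,5)·2!
= 5040 - 3600 + 1200 - 240 + 30 - 2
= 2428

2428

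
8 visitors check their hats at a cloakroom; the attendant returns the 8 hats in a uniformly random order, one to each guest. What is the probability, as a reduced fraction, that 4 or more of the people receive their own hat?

257/13440

Favorable outcomes: Σ_{i≥4} C(8,i)·!(8-i) = 70·9 + 56·2 + 28·1 + 8·0 + 1·1 = 771.
Total outcomes: 8! = 40320.
Probability = 771/40320 = 257/13440.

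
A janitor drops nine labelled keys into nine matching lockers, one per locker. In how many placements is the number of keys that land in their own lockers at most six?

362843

# with exactly i fixed is C(9,i)·!(9-i); sum over i=0..6:
  i=0: C(9,0)·!9 = 1·133496 = 133496
  i=1: C(9,1)·!8 = 9·14833 = 133497
  i=2: C(9,2)·!7 = 36·1854 = 66744
  i=3: C(9,3)·!6 = 84·265 = 22260
  i=4: C(9,4)·!5 = 126·44 = 5544
  i=5: C(9,5)·!4 = 126·9 = 1134
  i=6: C(9,6)·!3 = 84·2 = 168
Total = 362843.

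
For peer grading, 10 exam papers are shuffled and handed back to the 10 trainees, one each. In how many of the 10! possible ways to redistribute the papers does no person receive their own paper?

1334961

Recurrence: !10 = 9·(!9 + !8).
!10 = 9·(133496 + 14833) = 9·148329 = 1334961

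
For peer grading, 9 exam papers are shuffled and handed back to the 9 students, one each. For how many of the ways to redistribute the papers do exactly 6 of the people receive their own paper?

Pick the 6 fixed positions: C(9,6) = 84 ways.
The remaining 3 must be deranged: !3 = 2.
Total: 84 × 2 = 168.

168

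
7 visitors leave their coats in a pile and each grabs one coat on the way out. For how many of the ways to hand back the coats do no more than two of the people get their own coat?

# with exactly i fixed is C(7,i)·!(7-i); sum over i=0..2:
  i=0: C(7,0)·!7 = 1·1854 = 1854
  i=1: C(7,1)·!6 = 7·265 = 1855
  i=2: C(7,2)·!5 = 21·44 = 924
Total = 4633.

4633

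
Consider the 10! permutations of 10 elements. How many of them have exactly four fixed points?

55650

Pick the 4 fixed positions: C(10,4) = 210 ways.
The remaining 6 must be deranged: !6 = 265.
Total: 210 × 265 = 55650.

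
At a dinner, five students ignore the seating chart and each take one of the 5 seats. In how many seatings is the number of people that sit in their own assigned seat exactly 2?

Pick the 2 fixed positions: C(5,2) = 10 ways.
The other 3 form a derangement: !3 = 2.
Total: 10 × 2 = 20.

20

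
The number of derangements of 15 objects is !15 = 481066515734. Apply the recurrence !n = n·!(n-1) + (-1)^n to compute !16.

7697064251745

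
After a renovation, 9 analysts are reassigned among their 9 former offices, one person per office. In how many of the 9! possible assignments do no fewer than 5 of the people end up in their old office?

# with exactly i fixed is C(9,i)·!(9-i); sum over i=5..9:
  i=5: C(9,5)·!4 = 126·9 = 1134
  i=6: C(9,6)·!3 = 84·2 = 168
  i=7: C(9,7)·!2 = 36·1 = 36
  i=8: C(9,8)·!1 = 9·0 = 0
  i=9: C(9,9)·!0 = 1·1 = 1
Total = 1339.

1339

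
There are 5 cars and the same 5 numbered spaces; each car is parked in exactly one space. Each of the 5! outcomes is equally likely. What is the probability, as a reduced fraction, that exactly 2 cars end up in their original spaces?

1/6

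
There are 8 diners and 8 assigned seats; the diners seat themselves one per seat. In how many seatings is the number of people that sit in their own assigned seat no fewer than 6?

29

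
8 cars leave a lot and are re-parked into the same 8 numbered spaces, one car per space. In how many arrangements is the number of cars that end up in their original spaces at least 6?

29

Sum C(8,i)·!(8-i) for i = 6..8:
  i=6: C(8,6)·!2 = 28·1 = 28
  i=7: C(8,7)·!1 = 8·0 = 0
  i=8: C(8,8)·!0 = 1·1 = 1
Total = 29.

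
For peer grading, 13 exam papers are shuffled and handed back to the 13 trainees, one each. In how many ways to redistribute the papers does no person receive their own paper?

2290792932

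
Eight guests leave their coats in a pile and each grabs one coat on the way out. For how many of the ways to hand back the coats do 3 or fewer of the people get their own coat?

39549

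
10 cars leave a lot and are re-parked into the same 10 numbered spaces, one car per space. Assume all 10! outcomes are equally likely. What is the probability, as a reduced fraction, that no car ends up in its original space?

16481/44800

Favorable outcomes: !10 = 1334961.
Total outcomes: 10! = 3628800.
Probability = 1334961/3628800 = 16481/44800.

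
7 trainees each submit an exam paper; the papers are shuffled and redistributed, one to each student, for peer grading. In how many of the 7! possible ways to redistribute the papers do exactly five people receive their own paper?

21

Choose which 5 of the 7 are fixed: C(7,5) = 21.
The other 2 form a derangement: !2 = 1.
Total: 21 × 1 = 21.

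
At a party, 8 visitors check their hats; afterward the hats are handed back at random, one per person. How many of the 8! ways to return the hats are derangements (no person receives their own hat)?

14833

!8 is the nearest integer to 8!/e.
8! = 40320, and 40320/e ≈ 14832.90, so !8 = 14833.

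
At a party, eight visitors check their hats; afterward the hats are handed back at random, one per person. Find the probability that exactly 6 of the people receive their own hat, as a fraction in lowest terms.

Favorable outcomes: C(8,6)·!2 = 28·1 = 28.
Total outcomes: 8! = 40320.
Probability = 28/40320 = 1/1440.

1/1440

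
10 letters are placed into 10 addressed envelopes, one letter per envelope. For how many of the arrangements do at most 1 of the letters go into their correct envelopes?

# with exactly i fixed is C(10,i)·!(10-i); sum over i=0..1:
  i=0: C(10,0)·!10 = 1·1334961 = 1334961
  i=1: C(10,1)·!9 = 10·133496 = 1334960
Total = 2669921.

2669921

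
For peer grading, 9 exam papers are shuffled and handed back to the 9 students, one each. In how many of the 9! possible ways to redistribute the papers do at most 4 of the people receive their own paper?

# with exactly i fixed is C(9,i)·!(9-i); sum over i=0..4:
  i=0: C(9,0)·!9 = 1·133496 = 133496
  i=1: C(9,1)·!8 = 9·14833 = 133497
  i=2: C(9,2)·!7 = 36·1854 = 66744
  i=3: C(9,3)·!6 = 84·265 = 22260
  i=4: C(9,4)·!5 = 126·44 = 5544
Total = 361541.

361541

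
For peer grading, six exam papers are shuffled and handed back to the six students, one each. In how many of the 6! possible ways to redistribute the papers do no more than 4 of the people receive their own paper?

719

# with exactly i fixed is C(6,i)·!(6-i); sum over i=0..4:
  i=0: C(6,0)·!6 = 1·265 = 265
  i=1: C(6,1)·!5 = 6·44 = 264
  i=2: C(6,2)·!4 = 15·9 = 135
  i=3: C(6,3)·!3 = 20·2 = 40
  i=4: C(6,4)·!2 = 15·1 = 15
Total = 719.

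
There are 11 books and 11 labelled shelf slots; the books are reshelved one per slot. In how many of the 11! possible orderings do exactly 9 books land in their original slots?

Pick the 9 fixed positions: C(11,9) = 55 ways.
The remaining 2 must be deranged: !2 = 1.
Total: 55 × 1 = 55.

55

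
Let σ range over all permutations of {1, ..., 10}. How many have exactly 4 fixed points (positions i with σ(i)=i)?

55650

Pick the 4 fixed positions: C(10,4) = 210 ways.
The other 6 form a derangement: !6 = 265.
Total: 210 × 265 = 55650.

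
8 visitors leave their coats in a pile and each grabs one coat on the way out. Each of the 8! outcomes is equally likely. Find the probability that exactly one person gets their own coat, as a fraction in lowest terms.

Favorable outcomes: C(8,1)·!7 = 8·1854 = 14832.
Total outcomes: 8! = 40320.
Probability = 14832/40320 = 103/280.

103/280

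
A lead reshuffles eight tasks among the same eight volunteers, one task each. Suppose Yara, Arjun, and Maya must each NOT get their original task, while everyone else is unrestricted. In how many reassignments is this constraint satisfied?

27240

Inclusion-exclusion on the 3 forbidden self-matches:
Σ_{j=0}^{3} (-1)^j C(3,j)(8-j)!
= C(3,0)·8! - C(3,1)·7! + C(3,2)·6! - C(3,3)·5!
= 40320 - 15120 + 2160 - 120
= 27240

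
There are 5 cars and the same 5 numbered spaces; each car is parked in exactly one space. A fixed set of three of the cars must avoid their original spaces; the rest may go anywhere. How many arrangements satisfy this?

Inclusion-exclusion on the 3 forbidden self-matches:
Σ_{j=0}^{3} (-1)^j C(3,j)(5-j)!
= C(3,0)·5! - C(3,1)·4! + C(3,2)·3! - C(3,3)·2!
= 120 - 72 + 18 - 2
= 64

64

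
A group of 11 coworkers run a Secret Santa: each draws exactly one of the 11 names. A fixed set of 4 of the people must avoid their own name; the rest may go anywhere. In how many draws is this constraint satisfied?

27422640

Let A_j be the event that the j-th constrained one is fixed. By inclusion-exclusion over the 4 events:
Σ_{j=0}^{4} (-1)^j C(4,j)(11-j)!
= C(4,0)·11! - C(4,1)·10! + C(4,2)·9! - C(4,3)·8! + C(4,4)·7!
= 39916800 - 14515200 + 2177280 - 161280 + 5040
= 27422640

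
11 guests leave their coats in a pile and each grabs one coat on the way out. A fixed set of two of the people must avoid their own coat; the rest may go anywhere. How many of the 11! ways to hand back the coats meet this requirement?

Let A_j be the event that the j-th constrained one is fixed. By inclusion-exclusion over the 2 events:
Σ_{j=0}^{2} (-1)^j C(2,j)(11-j)!
= C(2,0)·11! - C(2,1)·10! + C(2,2)·9!
= 39916800 - 7257600 + 362880
= 33022080

33022080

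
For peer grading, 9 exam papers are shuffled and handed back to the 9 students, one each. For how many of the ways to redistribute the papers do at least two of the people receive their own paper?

Sum C(9,i)·!(9-i) for i = 2..9:
  i=2: C(9,2)·!7 = 36·1854 = 66744
  i=3: C(9,3)·!6 = 84·265 = 22260
  i=4: C(9,4)·!5 = 126·44 = 5544
  i=5: C(9,5)·!4 = 126·9 = 1134
  i=6: C(9,6)·!3 = 84·2 = 168
  i=7: C(9,7)·!2 = 36·1 = 36
  i=8: C(9,8)·!1 = 9·0 = 0
  i=9: C(9,9)·!0 = 1·1 = 1
Total = 95887.

95887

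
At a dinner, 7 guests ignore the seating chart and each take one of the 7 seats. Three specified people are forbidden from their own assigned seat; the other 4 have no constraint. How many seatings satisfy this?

3216

Inclusion-exclusion on the 3 forbidden self-matches:
Σ_{j=0}^{3} (-1)^j C(3,j)(7-j)!
= C(3,0)·7! - C(3,1)·6! + C(3,2)·5! - C(3,3)·4!
= 5040 - 2160 + 360 - 24
= 3216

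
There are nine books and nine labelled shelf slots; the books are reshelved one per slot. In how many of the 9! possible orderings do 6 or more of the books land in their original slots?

Sum C(9,i)·!(9-i) for i = 6..9:
  i=6: C(9,6)·!3 = 84·2 = 168
  i=7: C(9,7)·!2 = 36·1 = 36
  i=8: C(9,8)·!1 = 9·0 = 0
  i=9: C(9,9)·!0 = 1·1 = 1
Total = 205.

205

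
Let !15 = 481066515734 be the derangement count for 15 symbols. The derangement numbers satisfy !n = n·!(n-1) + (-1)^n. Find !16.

!16 = 16·481066515734 + 1 = 7697064251745.

7697064251745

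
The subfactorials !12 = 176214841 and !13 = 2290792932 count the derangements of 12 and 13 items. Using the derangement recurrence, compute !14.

!14 = (14-1)·(!13 + !12) = 13·(2290792932 + 176214841) = 13·2467007773 = 32071101049.

32071101049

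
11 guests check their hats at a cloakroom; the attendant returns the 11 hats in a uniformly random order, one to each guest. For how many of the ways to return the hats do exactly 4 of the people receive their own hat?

611820

Pick the 4 fixed positions: C(11,4) = 330 ways.
The other 7 form a derangement: !7 = 1854.
Total: 330 × 1854 = 611820.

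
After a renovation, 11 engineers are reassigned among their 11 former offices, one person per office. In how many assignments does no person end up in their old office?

!11 is the nearest integer to 11!/e.
11! = 39916800, and 39916800/e ≈ 14684570.08, so !11 = 14684570.

14684570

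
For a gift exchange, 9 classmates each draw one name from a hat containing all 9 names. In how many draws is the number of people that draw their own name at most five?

362675

# with exactly i fixed is C(9,i)·!(9-i); sum over i=0..5:
  i=0: C(9,0)·!9 = 1·133496 = 133496
  i=1: C(9,1)·!8 = 9·14833 = 133497
  i=2: C(9,2)·!7 = 36·1854 = 66744
  i=3: C(9,3)·!6 = 84·265 = 22260
  i=4: C(9,4)·!5 = 126·44 = 5544
  i=5: C(9,5)·!4 = 126·9 = 1134
Total = 362675.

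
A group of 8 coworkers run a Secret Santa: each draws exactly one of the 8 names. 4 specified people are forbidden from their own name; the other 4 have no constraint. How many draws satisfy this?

24024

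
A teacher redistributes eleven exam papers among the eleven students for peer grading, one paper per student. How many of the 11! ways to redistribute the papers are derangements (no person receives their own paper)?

By inclusion-exclusion, !11 = Σ (-1)^k · 11!/k! for k=0..11
= 11! - 11!/1! + 11!/2! - 11!/3! + 11!/4! - 11!/5! + 11!/6! - 11!/7! + 11!/8! - 11!/9! + 11!/10! - 11!/11!
= 39916800 - 39916800 + 19958400 - 6652800 + 1663200 - 332640 + 55440 - 7920 + 990 - 110 + 11 - 1
= 14684570

14684570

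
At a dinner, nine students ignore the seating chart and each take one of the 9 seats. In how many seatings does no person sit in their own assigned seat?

By inclusion-exclusion, !9 = Σ (-1)^k · 9!/k! for k=0..9
= 9! - 9!/1! + 9!/2! - 9!/3! + 9!/4! - 9!/5! + 9!/6! - 9!/7! + 9!/8! - 9!/9!
= 362880 - 362880 + 181440 - 60480 + 15120 - 3024 + 504 - 72 + 9 - 1
= 133496

133496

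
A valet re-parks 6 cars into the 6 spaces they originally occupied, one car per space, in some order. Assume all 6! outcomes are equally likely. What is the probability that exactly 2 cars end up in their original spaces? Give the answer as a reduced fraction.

3/16

Favorable outcomes: C(6,2)·!4 = 15·9 = 135.
Total outcomes: 6! = 720.
Probability = 135/720 = 3/16.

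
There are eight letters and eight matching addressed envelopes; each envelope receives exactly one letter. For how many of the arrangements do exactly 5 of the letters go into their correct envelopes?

Pick the 5 fixed positions: C(8,5) = 56 ways.
The remaining 3 must be deranged: !3 = 2.
Total: 56 × 2 = 112.

112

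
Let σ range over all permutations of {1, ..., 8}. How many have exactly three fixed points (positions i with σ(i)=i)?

2464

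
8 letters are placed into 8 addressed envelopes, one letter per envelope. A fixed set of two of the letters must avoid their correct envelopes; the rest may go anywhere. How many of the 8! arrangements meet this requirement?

30960

Let A_j be the event that the j-th constrained one is fixed. By inclusion-exclusion over the 2 events:
Σ_{j=0}^{2} (-1)^j C(2,j)(8-j)!
= C(2,0)·8! - C(2,1)·7! + C(2,2)·6!
= 40320 - 10080 + 720
= 30960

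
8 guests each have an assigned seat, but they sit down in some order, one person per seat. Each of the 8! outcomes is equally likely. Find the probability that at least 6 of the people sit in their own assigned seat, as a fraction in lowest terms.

29/40320

Favorable outcomes: Σ_{i≥6} C(8,i)·!(8-i) = 28·1 + 8·0 + 1·1 = 29.
Total outcomes: 8! = 40320.
Probability = 29/40320 = 29/40320.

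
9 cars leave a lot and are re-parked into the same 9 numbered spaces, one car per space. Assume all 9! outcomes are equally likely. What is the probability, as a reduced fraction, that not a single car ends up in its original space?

16687/45360

Favorable outcomes: !9 = 133496.
Total outcomes: 9! = 362880.
Probability = 133496/362880 = 16687/45360.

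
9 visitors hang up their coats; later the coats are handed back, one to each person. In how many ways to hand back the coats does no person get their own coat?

133496

!9 is the nearest integer to 9!/e.
9! = 362880, and 362880/e ≈ 133496.09, so !9 = 133496.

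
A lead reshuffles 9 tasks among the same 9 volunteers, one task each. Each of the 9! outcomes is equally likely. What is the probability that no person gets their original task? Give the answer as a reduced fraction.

16687/45360

Favorable outcomes: !9 = 133496.
Total outcomes: 9! = 362880.
Probability = 133496/362880 = 16687/45360.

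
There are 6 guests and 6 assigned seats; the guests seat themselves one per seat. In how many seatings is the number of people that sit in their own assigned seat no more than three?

# with exactly i fixed is C(6,i)·!(6-i); sum over i=0..3:
  i=0: C(6,0)·!6 = 1·265 = 265
  i=1: C(6,1)·!5 = 6·44 = 264
  i=2: C(6,2)·!4 = 15·9 = 135
  i=3: C(6,3)·!3 = 20·2 = 40
Total = 704.

704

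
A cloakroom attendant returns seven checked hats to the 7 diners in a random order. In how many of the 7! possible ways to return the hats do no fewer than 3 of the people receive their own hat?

407

# with exactly i fixed is C(7,i)·!(7-i); sum over i=3..7:
  i=3: C(7,3)·!4 = 35·9 = 315
  i=4: C(7,4)·!3 = 35·2 = 70
  i=5: C(7,5)·!2 = 21·1 = 21
  i=6: C(7,6)·!1 = 7·0 = 0
  i=7: C(7,7)·!0 = 1·1 = 1
Total = 407.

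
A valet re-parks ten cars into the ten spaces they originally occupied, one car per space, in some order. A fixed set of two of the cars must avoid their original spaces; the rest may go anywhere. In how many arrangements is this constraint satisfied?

2943360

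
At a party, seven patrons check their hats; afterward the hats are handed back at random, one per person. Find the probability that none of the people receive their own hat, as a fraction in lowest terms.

103/280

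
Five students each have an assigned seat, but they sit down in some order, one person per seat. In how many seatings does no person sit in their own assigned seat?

!5 = 5! · Σ_{k=0}^{5} (-1)^k/k!
= 5! - 5!/1! + 5!/2! - 5!/3! + 5!/4! - 5!/5!
= 120 - 120 + 60 - 20 + 5 - 1
= 44

44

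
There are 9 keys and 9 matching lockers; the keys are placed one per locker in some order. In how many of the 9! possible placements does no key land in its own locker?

By inclusion-exclusion, !9 = Σ (-1)^k · 9!/k! for k=0..9
= 9! - 9!/1! + 9!/2! - 9!/3! + 9!/4! - 9!/5! + 9!/6! - 9!/7! + 9!/8! - 9!/9!
= 362880 - 362880 + 181440 - 60480 + 15120 - 3024 + 504 - 72 + 9 - 1
= 133496

133496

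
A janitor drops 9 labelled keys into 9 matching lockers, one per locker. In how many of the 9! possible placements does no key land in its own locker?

133496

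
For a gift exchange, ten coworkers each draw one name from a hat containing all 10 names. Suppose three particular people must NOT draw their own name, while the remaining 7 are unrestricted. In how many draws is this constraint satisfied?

Inclusion-exclusion on the 3 forbidden self-matches:
Σ_{j=0}^{3} (-1)^j C(3,j)(10-j)!
= C(3,0)·10! - C(3,1)·9! + C(3,2)·8! - C(3,3)·7!
= 3628800 - 1088640 + 120960 - 5040
= 2656080

2656080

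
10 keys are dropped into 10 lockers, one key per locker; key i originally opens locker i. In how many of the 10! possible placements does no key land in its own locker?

Recurrence: !10 = 9·(!9 + !8).
!10 = 9·(133496 + 14833) = 9·148329 = 1334961

1334961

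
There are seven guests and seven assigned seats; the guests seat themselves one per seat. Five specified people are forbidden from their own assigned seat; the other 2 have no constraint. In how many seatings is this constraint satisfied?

Inclusion-exclusion on the 5 forbidden self-matches:
Σ_{j=0}^{5} (-1)^j C(5,j)(7-j)!
= C(5,0)·7! - C(5,1)·6! + C(5,2)·5! - C(5,3)·4! + C(5,4)·3! - C(5,5)·2!
= 5040 - 3600 + 1200 - 240 + 30 - 2
= 2428

2428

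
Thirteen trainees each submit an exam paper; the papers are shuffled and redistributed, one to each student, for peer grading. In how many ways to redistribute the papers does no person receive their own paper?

2290792932

!13 = 13! · Σ_{k=0}^{13} (-1)^k/k!
= 13! - 13!/1! + 13!/2! - 13!/3! + 13!/4! - 13!/5! + 13!/6! - 13!/7! + 13!/8! - 13!/9! + 13!/10! - 13!/11! + 13!/12! - 13!/13!
= 6227020800 - 6227020800 + 3113510400 - 1037836800 + 259459200 - 51891840 + 8648640 - 1235520 + 154440 - 17160 + 1716 - 156 + 13 - 1
= 2290792932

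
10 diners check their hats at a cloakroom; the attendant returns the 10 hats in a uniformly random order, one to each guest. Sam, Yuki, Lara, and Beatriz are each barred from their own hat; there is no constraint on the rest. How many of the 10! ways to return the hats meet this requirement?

Let A_j be the event that the j-th constrained one is fixed. By inclusion-exclusion over the 4 events:
Σ_{j=0}^{4} (-1)^j C(4,j)(10-j)!
= C(4,0)·10! - C(4,1)·9! + C(4,2)·8! - C(4,3)·7! + C(4,4)·6!
= 3628800 - 1451520 + 241920 - 20160 + 720
= 2399760

2399760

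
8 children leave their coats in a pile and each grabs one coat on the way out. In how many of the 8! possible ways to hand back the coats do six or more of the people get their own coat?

29

Sum C(8,i)·!(8-i) for i = 6..8:
  i=6: C(8,6)·!2 = 28·1 = 28
  i=7: C(8,7)·!1 = 8·0 = 0
  i=8: C(8,8)·!0 = 1·1 = 1
Total = 29.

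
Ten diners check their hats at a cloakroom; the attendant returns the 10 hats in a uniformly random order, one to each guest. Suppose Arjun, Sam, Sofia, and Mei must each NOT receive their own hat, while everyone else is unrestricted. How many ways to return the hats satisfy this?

Inclusion-exclusion on the 4 forbidden self-matches:
Σ_{j=0}^{4} (-1)^j C(4,j)(10-j)!
= C(4,0)·10! - C(4,1)·9! + C(4,2)·8! - C(4,3)·7! + C(4,4)·6!
= 3628800 - 1451520 + 241920 - 20160 + 720
= 2399760

2399760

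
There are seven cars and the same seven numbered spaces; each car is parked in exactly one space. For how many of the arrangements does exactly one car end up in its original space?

1855

Choose which one of the 7 is fixed: C(7,1) = 7.
The remaining 6 must be deranged: !6 = 265.
Total: 7 × 265 = 1855.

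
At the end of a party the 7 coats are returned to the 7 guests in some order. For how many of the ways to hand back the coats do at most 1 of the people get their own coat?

Sum C(7,i)·!(7-i) for i = 0..1:
  i=0: C(7,0)·!7 = 1·1854 = 1854
  i=1: C(7,1)·!6 = 7·265 = 1855
Total = 3709.

3709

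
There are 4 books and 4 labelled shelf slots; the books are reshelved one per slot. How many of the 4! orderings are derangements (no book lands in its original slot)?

9

The number of derangements of 4 is !4 = Σ_{k=0}^{4} (-1)^k·4!/k!
= 4! - 4!/1! + 4!/2! - 4!/3! + 4!/4!
= 24 - 24 + 12 - 4 + 1
= 9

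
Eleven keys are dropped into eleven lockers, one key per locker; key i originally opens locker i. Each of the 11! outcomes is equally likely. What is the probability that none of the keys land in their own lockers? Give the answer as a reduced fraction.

1468457/3991680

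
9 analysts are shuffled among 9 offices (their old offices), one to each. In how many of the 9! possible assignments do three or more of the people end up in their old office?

# with exactly i fixed is C(9,i)·!(9-i); sum over i=3..9:
  i=3: C(9,3)·!6 = 84·265 = 22260
  i=4: C(9,4)·!5 = 126·44 = 5544
  i=5: C(9,5)·!4 = 126·9 = 1134
  i=6: C(9,6)·!3 = 84·2 = 168
  i=7: C(9,7)·!2 = 36·1 = 36
  i=8: C(9,8)·!1 = 9·0 = 0
  i=9: C(9,9)·!0 = 1·1 = 1
Total = 29143.

29143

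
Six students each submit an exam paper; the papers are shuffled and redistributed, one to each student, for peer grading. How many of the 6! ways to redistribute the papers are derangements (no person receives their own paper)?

Recurrence: !6 = 5·(!5 + !4).
!6 = 5·(44 + 9) = 5·53 = 265

265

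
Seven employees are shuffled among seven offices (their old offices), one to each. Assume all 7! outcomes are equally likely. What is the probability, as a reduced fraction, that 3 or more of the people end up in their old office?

Favorable outcomes: Σ_{i≥3} C(7,i)·!(7-i) = 35·9 + 35·2 + 21·1 + 7·0 + 1·1 = 407.
Total outcomes: 7! = 5040.
Probability = 407/5040 = 407/5040.

407/5040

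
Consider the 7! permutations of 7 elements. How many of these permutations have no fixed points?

1854

!7 is the nearest integer to 7!/e.
7! = 5040, and 5040/e ≈ 1854.11, so !7 = 1854.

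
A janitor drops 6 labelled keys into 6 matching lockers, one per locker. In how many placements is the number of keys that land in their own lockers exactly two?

135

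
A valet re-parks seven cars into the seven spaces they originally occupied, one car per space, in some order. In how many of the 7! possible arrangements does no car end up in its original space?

!7 is the nearest integer to 7!/e.
7! = 5040, and 5040/e ≈ 1854.11, so !7 = 1854.

1854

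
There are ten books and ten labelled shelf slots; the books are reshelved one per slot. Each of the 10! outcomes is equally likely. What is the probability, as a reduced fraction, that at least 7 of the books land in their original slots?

Favorable outcomes: Σ_{i≥7} C(10,i)·!(10-i) = 120·2 + 45·1 + 10·0 + 1·1 = 286.
Total outcomes: 10! = 3628800.
Probability = 286/3628800 = 143/1814400.

143/1814400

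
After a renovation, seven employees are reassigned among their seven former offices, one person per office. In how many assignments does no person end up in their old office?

1854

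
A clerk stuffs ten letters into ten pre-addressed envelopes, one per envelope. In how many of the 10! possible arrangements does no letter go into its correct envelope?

!10 = 10! · Σ_{k=0}^{10} (-1)^k/k!
= 10! - 10!/1! + 10!/2! - 10!/3! + 10!/4! - 10!/5! + 10!/6! - 10!/7! + 10!/8! - 10!/9! + 10!/10!
= 3628800 - 3628800 + 1814400 - 604800 + 151200 - 30240 + 5040 - 720 + 90 - 10 + 1
= 1334961

1334961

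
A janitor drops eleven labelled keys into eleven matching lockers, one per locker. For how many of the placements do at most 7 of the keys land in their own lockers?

Sum C(11,i)·!(11-i) for i = 0..7:
  i=0: C(11,0)·!11 = 1·14684570 = 14684570
  i=1: C(11,1)·!10 = 11·1334961 = 14684571
  i=2: C(11,2)·!9 = 55·133496 = 7342280
  i=3: C(11,3)·!8 = 165·14833 = 2447445
  i=4: C(11,4)·!7 = 330·1854 = 611820
  i=5: C(11,5)·!6 = 462·265 = 122430
  i=6: C(11,6)·!5 = 462·44 = 20328
  i=7: C(11,7)·!4 = 330·9 = 2970
Total = 39916414.

39916414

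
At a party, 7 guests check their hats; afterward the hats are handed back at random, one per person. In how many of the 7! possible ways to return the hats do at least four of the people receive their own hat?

92

# with exactly i fixed is C(7,i)·!(7-i); sum over i=4..7:
  i=4: C(7,4)·!3 = 35·2 = 70
  i=5: C(7,5)·!2 = 21·1 = 21
  i=6: C(7,6)·!1 = 7·0 = 0
  i=7: C(7,7)·!0 = 1·1 = 1
Total = 92.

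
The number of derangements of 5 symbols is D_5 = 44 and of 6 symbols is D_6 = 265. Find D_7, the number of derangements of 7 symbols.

1854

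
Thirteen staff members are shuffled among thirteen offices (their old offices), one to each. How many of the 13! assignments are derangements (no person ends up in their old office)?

2290792932

Recurrence: !13 = 12·(!12 + !11).
!13 = 12·(176214841 + 14684570) = 12·190899411 = 2290792932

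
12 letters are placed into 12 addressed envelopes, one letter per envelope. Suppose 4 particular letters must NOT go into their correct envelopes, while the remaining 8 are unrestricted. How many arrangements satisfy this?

339696000

Inclusion-exclusion on the 4 forbidden self-matches:
Σ_{j=0}^{4} (-1)^j C(4,j)(12-j)!
= C(4,0)·12! - C(4,1)·11! + C(4,2)·10! - C(4,3)·9! + C(4,4)·8!
= 479001600 - 159667200 + 21772800 - 1451520 + 40320
= 339696000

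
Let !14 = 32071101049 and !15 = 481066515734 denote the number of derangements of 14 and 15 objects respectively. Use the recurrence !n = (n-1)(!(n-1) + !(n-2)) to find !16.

7697064251745

!16 = (16-1)·(!15 + !14) = 15·(481066515734 + 32071101049) = 15·513137616783 = 7697064251745.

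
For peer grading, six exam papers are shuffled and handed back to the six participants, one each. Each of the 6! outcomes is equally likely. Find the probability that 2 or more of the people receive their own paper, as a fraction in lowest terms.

191/720

Favorable outcomes: Σ_{i≥2} C(6,i)·!(6-i) = 15·9 + 20·2 + 15·1 + 6·0 + 1·1 = 191.
Total outcomes: 6! = 720.
Probability = 191/720 = 191/720.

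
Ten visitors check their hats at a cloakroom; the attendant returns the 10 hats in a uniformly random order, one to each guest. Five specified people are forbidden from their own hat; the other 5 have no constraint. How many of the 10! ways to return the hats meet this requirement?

Inclusion-exclusion on the 5 forbidden self-matches:
Σ_{j=0}^{5} (-1)^j C(5,j)(10-j)!
= C(5,0)·10! - C(5,1)·9! + C(5,2)·8! - C(5,3)·7! + C(5,4)·6! - C(5,5)·5!
= 3628800 - 1814400 + 403200 - 50400 + 3600 - 120
= 2170680

2170680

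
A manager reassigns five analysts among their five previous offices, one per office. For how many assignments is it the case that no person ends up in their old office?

44

The number of derangements of 5 is !5 = Σ_{k=0}^{5} (-1)^k·5!/k!
= 5! - 5!/1! + 5!/2! - 5!/3! + 5!/4! - 5!/5!
= 120 - 120 + 60 - 20 + 5 - 1
= 44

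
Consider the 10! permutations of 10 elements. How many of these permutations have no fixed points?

The number of derangements of 10 is !10 = Σ_{k=0}^{10} (-1)^k·10!/k!
= 10! - 10!/1! + 10!/2! - 10!/3! + 10!/4! - 10!/5! + 10!/6! - 10!/7! + 10!/8! - 10!/9! + 10!/10!
= 3628800 - 3628800 + 1814400 - 604800 + 151200 - 30240 + 5040 - 720 + 90 - 10 + 1
= 1334961

1334961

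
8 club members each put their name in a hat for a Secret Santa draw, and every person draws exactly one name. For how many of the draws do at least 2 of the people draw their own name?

# with exactly i fixed is C(8,i)·!(8-i); sum over i=2..8:
  i=2: C(8,2)·!6 = 28·265 = 7420
  i=3: C(8,3)·!5 = 56·44 = 2464
  i=4: C(8,4)·!4 = 70·9 = 630
  i=5: C(8,5)·!3 = 56·2 = 112
  i=6: C(8,6)·!2 = 28·1 = 28
  i=7: C(8,7)·!1 = 8·0 = 0
  i=8: C(8,8)·!0 = 1·1 = 1
Total = 10655.

10655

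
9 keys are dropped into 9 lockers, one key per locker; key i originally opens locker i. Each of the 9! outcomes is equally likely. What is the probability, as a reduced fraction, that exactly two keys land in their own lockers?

Favorable outcomes: C(9,2)·!7 = 36·1854 = 66744.
Total outcomes: 9! = 362880.
Probability = 66744/362880 = 103/560.

103/560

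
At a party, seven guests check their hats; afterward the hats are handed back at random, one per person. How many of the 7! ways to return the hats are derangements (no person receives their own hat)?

1854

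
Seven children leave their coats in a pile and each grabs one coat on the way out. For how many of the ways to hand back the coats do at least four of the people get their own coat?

92

Sum C(7,i)·!(7-i) for i = 4..7:
  i=4: C(7,4)·!3 = 35·2 = 70
  i=5: C(7,5)·!2 = 21·1 = 21
  i=6: C(7,6)·!1 = 7·0 = 0
  i=7: C(7,7)·!0 = 1·1 = 1
Total = 92.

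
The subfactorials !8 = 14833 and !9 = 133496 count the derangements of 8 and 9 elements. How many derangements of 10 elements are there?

!10 = (10-1)·(!9 + !8) = 9·(133496 + 14833) = 9·148329 = 1334961.

1334961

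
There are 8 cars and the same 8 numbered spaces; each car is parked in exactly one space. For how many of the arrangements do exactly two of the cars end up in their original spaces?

Pick the 2 fixed positions: C(8,2) = 28 ways.
The remaining 6 must be deranged: !6 = 265.
Total: 28 × 265 = 7420.

7420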